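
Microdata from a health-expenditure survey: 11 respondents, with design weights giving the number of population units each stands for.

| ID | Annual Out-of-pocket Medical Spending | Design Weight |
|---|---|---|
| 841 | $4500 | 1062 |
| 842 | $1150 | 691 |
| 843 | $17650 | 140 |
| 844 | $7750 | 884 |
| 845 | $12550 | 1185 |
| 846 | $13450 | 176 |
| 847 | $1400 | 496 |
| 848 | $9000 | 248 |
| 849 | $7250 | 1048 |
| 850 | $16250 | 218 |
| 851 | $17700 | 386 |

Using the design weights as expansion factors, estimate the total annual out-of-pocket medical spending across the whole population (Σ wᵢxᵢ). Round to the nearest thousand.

Weighted total = 4500×1062 + 1150×691 + 17650×140 + 7750×884 + 12550×1185 + 13450×176 + 1400×496 + 9000×248 + 7250×1048 + 16250×218 + 17700×386
  = 53033700

53034000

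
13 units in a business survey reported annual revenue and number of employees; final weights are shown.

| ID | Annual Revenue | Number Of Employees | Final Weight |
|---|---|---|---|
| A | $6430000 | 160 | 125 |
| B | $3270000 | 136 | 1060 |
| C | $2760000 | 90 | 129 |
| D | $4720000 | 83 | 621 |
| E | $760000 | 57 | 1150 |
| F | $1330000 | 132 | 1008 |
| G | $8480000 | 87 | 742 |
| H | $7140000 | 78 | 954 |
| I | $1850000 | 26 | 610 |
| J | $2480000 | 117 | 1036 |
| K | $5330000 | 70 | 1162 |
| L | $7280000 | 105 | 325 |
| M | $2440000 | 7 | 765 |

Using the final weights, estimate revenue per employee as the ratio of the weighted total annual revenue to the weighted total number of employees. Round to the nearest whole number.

Σ wᵢ·y = 36999310000
Σ wᵢ·x = 822777
Ratio = 36999310000 / 822777 = 44968.819

44969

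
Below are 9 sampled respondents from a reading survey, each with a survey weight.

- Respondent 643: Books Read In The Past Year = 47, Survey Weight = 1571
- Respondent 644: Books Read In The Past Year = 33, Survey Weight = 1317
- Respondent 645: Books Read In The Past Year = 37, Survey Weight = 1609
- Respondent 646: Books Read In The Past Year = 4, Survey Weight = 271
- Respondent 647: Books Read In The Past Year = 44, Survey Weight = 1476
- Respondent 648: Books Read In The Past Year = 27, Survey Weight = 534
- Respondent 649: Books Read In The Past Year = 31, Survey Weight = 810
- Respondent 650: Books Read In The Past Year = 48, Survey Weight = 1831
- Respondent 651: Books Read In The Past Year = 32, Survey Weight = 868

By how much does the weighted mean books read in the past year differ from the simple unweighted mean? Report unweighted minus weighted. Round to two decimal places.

Unweighted sum = 47 + 33 + 37 + 4 + 44 + 27 + 31 + 48 + 32 = 303
Unweighted mean = 303 / 9 = 33.666667
Weighted sum = 47×1571 + 33×1317 + 37×1609 + 4×271 + 44×1476 + 27×534 + 31×810 + 48×1831 + 32×868
  = 398051
Sum of weights = 1571 + 1317 + 1609 + 271 + 1476 + 534 + 810 + 1831 + 868 = 10287
Weighted mean = 398051 / 10287 = 38.694566
Difference (unweighted minus weighted) = -5.0278993

-5.03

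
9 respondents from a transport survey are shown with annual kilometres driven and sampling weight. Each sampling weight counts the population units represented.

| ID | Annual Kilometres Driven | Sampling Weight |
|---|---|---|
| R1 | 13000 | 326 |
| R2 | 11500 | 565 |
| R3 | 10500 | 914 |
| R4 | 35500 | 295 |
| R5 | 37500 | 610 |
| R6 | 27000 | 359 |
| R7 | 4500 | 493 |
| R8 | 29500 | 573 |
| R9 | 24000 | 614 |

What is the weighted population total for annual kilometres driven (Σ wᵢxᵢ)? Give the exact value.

97231000

Weighted total = 13000×326 + 11500×565 + 10500×914 + 35500×295 + 37500×610 + 27000×359 + 4500×493 + 29500×573 + 24000×614
  = 4238000 + 6497500 + 9597000 + 10472500 + 22875000 + 9693000 + 2218500 + 16903500 + 14736000 = 97231000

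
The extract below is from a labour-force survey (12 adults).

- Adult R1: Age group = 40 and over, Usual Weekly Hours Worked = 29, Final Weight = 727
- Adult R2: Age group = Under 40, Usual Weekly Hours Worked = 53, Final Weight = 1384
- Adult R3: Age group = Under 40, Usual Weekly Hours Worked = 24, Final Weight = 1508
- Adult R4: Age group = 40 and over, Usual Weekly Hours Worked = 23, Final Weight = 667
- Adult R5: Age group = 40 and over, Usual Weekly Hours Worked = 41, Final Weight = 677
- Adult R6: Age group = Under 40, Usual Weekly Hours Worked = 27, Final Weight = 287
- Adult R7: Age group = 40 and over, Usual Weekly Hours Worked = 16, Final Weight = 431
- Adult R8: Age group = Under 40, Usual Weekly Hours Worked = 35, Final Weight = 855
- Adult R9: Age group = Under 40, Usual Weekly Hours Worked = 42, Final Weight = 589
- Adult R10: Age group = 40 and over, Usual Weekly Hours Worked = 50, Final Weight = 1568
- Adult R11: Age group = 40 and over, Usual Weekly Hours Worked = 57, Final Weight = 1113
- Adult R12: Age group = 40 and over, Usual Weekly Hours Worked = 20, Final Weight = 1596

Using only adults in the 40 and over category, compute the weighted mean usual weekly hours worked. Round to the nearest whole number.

36

40 and over rows: R1, R4, R5, R7, R10, R11, R12
Weighted sum = 29×727 + 23×667 + 41×677 + 16×431 + 50×1568 + 57×1113 + 20×1596
  = 21083 + 15341 + 27757 + 6896 + 78400 + 63441 + 31920 = 244838
Sum of weights = 727 + 667 + 677 + 431 + 1568 + 1113 + 1596 = 6779
Weighted mean = 244838 / 6779 = 36.117126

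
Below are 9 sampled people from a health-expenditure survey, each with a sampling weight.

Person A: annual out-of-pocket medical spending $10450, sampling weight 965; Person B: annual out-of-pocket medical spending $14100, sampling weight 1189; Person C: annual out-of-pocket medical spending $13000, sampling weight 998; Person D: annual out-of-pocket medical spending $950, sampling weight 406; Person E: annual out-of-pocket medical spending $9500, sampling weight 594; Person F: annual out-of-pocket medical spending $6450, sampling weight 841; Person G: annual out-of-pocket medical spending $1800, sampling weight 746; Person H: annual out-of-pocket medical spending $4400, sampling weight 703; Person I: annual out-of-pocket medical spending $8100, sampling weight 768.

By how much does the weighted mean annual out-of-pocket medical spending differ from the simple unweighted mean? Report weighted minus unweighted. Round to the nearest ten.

Unweighted sum = 68750
Unweighted mean = 68750 / 9 = 7638.8889
Weighted sum = 10450×965 + 14100×1189 + 13000×998 + 950×406 + 9500×594 + 6450×841 + 1800×746 + 4400×703 + 8100×768
  = 10084250 + 16764900 + 12974000 + 385700 + 5643000 + 5424450 + 1342800 + 3093200 + 6220800 = 61933100
Sum of weights = 965 + 1189 + 998 + 406 + 594 + 841 + 746 + 703 + 768 = 7210
Weighted mean = 61933100 / 7210 = 8589.889
Difference (weighted minus unweighted) = 951.00015

950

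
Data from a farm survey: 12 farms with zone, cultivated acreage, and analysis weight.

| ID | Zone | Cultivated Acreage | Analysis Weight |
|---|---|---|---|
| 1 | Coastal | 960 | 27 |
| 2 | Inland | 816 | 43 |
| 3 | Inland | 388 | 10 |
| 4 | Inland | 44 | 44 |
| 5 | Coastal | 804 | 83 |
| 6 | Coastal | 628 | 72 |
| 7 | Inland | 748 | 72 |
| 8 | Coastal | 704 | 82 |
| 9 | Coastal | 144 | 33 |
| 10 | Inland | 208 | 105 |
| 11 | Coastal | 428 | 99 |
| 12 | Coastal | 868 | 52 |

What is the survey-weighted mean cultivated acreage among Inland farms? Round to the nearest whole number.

Inland rows: 2, 3, 4, 7, 10
Weighted sum = 816×43 + 388×10 + 44×44 + 748×72 + 208×105
  = 116600
Sum of weights = 43 + 10 + 44 + 72 + 105 = 274
Weighted mean = 116600 / 274 = 425.54745

426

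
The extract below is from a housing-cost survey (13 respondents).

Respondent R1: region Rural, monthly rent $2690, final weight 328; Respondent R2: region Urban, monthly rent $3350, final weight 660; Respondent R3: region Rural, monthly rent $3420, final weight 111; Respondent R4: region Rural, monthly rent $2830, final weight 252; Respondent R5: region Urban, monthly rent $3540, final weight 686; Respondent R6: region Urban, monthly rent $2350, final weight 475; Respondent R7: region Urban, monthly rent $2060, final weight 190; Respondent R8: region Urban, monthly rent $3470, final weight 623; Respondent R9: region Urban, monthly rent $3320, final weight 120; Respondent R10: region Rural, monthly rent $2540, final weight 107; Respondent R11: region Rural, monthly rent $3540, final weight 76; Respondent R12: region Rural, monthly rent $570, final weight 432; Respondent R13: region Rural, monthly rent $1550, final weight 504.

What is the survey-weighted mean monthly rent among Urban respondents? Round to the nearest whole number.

3162

Urban rows: R2, R5, R6, R7, R8, R9
Weighted sum = 8707300
Sum of weights = 660 + 686 + 475 + 190 + 623 + 120 = 2754
Weighted mean = 8707300 / 2754 = 3161.6921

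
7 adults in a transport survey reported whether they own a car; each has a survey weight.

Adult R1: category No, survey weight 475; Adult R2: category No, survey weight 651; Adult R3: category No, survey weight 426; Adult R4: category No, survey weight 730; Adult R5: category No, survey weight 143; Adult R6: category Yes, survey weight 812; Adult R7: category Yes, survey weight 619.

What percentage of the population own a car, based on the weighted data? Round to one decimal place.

Sum of weights for 'Yes' = 812 + 619 = 1431
Total weight = 475 + 651 + 426 + 730 + 143 + 812 + 619 = 3856
Weighted proportion = 1431 / 3856 = 0.37110996 → 37.110996%

37.1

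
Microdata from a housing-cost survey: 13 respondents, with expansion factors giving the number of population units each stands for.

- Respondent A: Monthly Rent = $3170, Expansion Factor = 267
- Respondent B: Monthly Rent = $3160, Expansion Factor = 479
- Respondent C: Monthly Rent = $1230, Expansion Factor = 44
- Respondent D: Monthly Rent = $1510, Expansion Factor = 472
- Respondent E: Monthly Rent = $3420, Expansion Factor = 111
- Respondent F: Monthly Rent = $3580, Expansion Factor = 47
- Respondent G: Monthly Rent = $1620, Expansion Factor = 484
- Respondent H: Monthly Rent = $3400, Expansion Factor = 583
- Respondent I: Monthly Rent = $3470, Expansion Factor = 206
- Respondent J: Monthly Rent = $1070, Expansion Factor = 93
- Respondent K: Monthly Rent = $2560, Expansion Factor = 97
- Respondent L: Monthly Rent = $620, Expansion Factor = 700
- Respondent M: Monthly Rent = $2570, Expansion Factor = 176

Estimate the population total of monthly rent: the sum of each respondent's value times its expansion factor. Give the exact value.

Weighted total = 8390000

8390000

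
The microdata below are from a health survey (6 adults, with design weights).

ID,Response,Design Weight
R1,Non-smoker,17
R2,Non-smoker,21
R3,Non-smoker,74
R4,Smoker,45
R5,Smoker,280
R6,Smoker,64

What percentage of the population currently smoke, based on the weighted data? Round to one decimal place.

77.6

Sum of weights for 'Smoker' = 45 + 280 + 64 = 389
Total weight = 501
Weighted proportion = 389 / 501 = 0.77644711 → 77.644711%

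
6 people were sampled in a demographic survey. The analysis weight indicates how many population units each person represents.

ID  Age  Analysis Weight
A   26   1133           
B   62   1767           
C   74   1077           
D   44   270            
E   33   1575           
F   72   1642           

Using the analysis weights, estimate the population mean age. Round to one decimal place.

53.7

Weighted sum = 26×1133 + 62×1767 + 74×1077 + 44×270 + 33×1575 + 72×1642
  = 29458 + 109554 + 79698 + 11880 + 51975 + 118224 = 400789
Sum of weights = 7464
Weighted mean = 400789 / 7464 = 53.696275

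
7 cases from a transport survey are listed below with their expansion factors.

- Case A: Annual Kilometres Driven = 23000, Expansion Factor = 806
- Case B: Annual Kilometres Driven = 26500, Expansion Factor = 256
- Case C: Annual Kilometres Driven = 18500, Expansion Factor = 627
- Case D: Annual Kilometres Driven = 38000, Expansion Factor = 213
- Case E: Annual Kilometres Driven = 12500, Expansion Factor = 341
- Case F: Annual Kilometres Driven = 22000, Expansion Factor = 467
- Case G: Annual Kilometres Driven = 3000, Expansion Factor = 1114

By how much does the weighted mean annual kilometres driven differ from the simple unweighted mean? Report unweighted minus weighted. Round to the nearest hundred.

4100

Unweighted sum = 23000 + 26500 + 18500 + 38000 + 12500 + 22000 + 3000 = 143500
Unweighted mean = 143500 / 7 = 20500
Weighted sum = 23000×806 + 26500×256 + 18500×627 + 38000×213 + 12500×341 + 22000×467 + 3000×1114
  = 18538000 + 6784000 + 11599500 + 8094000 + 4262500 + 10274000 + 3342000 = 62894000
Sum of weights = 806 + 256 + 627 + 213 + 341 + 467 + 1114 = 3824
Weighted mean = 62894000 / 3824 = 16447.176
Difference (unweighted minus weighted) = 4052.8243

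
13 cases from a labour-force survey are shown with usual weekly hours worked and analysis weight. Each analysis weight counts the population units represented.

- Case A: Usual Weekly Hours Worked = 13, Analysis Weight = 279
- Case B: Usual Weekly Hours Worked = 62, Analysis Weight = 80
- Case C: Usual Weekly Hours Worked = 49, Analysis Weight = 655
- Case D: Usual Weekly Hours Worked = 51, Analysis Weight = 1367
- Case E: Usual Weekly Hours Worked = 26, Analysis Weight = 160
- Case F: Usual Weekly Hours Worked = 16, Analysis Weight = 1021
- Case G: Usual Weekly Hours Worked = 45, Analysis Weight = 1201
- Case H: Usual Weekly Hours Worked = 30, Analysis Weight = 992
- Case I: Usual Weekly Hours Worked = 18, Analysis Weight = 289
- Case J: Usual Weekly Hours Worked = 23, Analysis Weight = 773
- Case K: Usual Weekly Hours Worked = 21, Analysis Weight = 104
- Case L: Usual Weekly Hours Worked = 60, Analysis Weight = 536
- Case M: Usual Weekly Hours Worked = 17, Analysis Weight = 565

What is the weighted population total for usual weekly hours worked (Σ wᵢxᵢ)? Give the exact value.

281630

Weighted total = 281630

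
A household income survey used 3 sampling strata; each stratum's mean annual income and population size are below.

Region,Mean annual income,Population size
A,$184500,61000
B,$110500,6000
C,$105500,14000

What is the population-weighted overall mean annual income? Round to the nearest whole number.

Σ Nₕ·x̄ₕ = 184500×61000 + 110500×6000 + 105500×14000
  = 11254500000 + 663000000 + 1477000000 = 13394500000
Σ Nₕ = 61000 + 6000 + 14000 = 81000
Overall mean = 13394500000 / 81000 = 165364.2

165364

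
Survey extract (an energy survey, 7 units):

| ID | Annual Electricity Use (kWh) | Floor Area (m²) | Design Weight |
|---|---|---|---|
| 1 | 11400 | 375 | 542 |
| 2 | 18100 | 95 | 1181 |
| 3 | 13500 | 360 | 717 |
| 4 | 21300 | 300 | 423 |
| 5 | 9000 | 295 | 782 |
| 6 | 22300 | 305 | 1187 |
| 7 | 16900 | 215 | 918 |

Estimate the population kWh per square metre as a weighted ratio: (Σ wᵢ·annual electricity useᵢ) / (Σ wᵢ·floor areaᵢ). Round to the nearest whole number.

Σ wᵢ·y = 11400×542 + 18100×1181 + 13500×717 + 21300×423 + 9000×782 + 22300×1187 + 16900×918
  = 95266600
Σ wᵢ·x = 1490560
Ratio = 95266600 / 1490560 = 63.913294

64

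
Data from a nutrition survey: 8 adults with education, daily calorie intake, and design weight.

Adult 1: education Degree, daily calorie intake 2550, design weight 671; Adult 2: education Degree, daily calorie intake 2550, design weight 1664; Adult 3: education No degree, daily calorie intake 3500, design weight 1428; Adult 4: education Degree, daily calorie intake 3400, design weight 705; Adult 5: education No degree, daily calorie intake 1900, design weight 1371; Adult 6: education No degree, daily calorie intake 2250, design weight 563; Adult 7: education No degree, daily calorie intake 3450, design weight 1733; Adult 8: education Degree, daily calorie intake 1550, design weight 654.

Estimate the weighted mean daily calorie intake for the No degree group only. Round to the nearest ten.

No degree rows: 3, 5, 6, 7
Weighted sum = 14848500
Sum of weights = 1428 + 1371 + 563 + 1733 = 5095
Weighted mean = 14848500 / 5095 = 2914.3278

2910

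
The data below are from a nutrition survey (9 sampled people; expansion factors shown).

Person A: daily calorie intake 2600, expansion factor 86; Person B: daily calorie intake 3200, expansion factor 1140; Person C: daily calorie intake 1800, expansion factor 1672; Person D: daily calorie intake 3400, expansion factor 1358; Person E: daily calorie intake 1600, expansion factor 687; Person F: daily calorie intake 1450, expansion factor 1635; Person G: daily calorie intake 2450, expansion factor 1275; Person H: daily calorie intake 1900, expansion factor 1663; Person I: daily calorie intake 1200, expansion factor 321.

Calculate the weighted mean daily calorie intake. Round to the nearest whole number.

Weighted sum = 2600×86 + 3200×1140 + 1800×1672 + 3400×1358 + 1600×687 + 1450×1635 + 2450×1275 + 1900×1663 + 1200×321
  = 21637000
Sum of weights = 86 + 1140 + 1672 + 1358 + 687 + 1635 + 1275 + 1663 + 321 = 9837
Weighted mean = 21637000 / 9837 = 2199.5527

2200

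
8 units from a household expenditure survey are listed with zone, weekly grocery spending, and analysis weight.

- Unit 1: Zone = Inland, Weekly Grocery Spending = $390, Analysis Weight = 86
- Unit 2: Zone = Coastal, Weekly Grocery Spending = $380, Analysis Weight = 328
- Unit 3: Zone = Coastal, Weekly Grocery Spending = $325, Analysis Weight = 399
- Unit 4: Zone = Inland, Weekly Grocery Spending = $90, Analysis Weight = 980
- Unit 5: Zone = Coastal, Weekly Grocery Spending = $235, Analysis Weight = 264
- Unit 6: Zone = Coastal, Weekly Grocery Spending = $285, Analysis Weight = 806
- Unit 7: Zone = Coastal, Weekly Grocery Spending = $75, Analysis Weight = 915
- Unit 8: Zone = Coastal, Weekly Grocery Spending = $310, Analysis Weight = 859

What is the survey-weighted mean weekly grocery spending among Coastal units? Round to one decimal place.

Coastal rows: 2, 3, 5, 6, 7, 8
Weighted sum = 380×328 + 325×399 + 235×264 + 285×806 + 75×915 + 310×859
  = 880980
Sum of weights = 328 + 399 + 264 + 806 + 915 + 859 = 3571
Weighted mean = 880980 / 3571 = 246.704

246.7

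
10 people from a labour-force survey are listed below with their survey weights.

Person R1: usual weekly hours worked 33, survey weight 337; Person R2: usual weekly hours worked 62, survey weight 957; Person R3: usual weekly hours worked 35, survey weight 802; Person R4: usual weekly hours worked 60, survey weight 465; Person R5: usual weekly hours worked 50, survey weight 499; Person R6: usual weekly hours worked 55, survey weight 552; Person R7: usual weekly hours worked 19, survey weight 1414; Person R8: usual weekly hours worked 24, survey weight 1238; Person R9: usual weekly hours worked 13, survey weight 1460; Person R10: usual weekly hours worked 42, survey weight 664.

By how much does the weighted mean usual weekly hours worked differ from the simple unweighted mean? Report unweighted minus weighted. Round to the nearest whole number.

Unweighted sum = 33 + 62 + 35 + 60 + 50 + 55 + 19 + 24 + 13 + 42 = 393
Unweighted mean = 393 / 10 = 39.3
Weighted sum = 33×337 + 62×957 + 35×802 + 60×465 + 50×499 + 55×552 + 19×1414 + 24×1238 + 13×1460 + 42×664
  = 11121 + 59334 + 28070 + 27900 + 24950 + 30360 + 26866 + 29712 + 18980 + 27888 = 285181
Sum of weights = 337 + 957 + 802 + 465 + 499 + 552 + 1414 + 1238 + 1460 + 664 = 8388
Weighted mean = 285181 / 8388 = 33.998689
Difference (unweighted minus weighted) = 5.3013114

5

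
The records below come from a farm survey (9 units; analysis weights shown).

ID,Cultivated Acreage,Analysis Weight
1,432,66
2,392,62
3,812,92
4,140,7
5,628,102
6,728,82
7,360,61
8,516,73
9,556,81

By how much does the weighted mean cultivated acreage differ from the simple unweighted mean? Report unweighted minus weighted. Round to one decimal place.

-63.0

Unweighted sum = 432 + 392 + 812 + 140 + 628 + 728 + 360 + 516 + 556 = 4564
Unweighted mean = 4564 / 9 = 507.11111
Weighted sum = 432×66 + 392×62 + 812×92 + 140×7 + 628×102 + 728×82 + 360×61 + 516×73 + 556×81
  = 28512 + 24304 + 74704 + 980 + 64056 + 59696 + 21960 + 37668 + 45036 = 356916
Sum of weights = 66 + 62 + 92 + 7 + 102 + 82 + 61 + 73 + 81 = 626
Weighted mean = 356916 / 626 = 570.15335
Difference (unweighted minus weighted) = -63.042244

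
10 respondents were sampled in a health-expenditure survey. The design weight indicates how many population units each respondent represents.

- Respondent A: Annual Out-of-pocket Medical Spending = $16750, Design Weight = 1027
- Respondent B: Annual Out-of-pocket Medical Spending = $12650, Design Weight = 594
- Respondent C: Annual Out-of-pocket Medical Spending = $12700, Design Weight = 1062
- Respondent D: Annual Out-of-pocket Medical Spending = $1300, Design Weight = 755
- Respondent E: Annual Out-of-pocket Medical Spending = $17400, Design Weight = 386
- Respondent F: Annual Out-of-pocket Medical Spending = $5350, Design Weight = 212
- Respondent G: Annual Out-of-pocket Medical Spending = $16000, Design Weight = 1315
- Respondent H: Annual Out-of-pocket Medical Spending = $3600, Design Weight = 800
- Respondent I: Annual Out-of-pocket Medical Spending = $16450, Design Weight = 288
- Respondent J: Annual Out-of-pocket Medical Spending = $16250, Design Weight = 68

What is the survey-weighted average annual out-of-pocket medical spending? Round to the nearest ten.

Weighted sum = 16750×1027 + 12650×594 + 12700×1062 + 1300×755 + 17400×386 + 5350×212 + 16000×1315 + 3600×800 + 16450×288 + 16250×68
  = 17202250 + 7514100 + 13487400 + 981500 + 6716400 + 1134200 + 21040000 + 2880000 + 4737600 + 1105000 = 76798450
Sum of weights = 1027 + 594 + 1062 + 755 + 386 + 212 + 1315 + 800 + 288 + 68 = 6507
Weighted mean = 76798450 / 6507 = 11802.436

11800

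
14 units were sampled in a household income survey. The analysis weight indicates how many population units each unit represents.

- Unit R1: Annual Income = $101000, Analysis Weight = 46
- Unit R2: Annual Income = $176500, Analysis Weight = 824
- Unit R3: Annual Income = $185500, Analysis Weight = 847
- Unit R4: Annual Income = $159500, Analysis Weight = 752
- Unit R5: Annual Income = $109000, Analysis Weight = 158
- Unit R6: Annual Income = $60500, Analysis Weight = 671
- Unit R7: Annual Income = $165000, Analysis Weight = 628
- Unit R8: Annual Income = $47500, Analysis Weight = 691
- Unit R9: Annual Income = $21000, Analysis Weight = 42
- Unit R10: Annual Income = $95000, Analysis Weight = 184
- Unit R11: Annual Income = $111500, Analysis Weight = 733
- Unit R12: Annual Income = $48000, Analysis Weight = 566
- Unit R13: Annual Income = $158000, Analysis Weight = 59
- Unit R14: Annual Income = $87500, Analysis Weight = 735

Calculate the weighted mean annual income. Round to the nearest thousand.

119000

Weighted sum = 822298500
Sum of weights = 6936
Weighted mean = 822298500 / 6936 = 118555.15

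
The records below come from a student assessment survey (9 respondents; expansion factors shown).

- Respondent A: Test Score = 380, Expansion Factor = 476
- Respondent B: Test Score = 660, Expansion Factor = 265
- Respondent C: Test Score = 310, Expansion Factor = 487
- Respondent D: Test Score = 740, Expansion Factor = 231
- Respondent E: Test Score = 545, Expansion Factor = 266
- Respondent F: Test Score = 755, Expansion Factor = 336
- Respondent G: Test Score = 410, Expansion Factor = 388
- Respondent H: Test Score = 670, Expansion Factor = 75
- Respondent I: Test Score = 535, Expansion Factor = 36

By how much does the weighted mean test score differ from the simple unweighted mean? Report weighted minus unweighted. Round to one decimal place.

Unweighted sum = 380 + 660 + 310 + 740 + 545 + 755 + 410 + 670 + 535 = 5005
Unweighted mean = 5005 / 9 = 556.11111
Weighted sum = 1304930
Sum of weights = 476 + 265 + 487 + 231 + 266 + 336 + 388 + 75 + 36 = 2560
Weighted mean = 1304930 / 2560 = 509.73828
Difference (weighted minus unweighted) = -46.37283

-46.4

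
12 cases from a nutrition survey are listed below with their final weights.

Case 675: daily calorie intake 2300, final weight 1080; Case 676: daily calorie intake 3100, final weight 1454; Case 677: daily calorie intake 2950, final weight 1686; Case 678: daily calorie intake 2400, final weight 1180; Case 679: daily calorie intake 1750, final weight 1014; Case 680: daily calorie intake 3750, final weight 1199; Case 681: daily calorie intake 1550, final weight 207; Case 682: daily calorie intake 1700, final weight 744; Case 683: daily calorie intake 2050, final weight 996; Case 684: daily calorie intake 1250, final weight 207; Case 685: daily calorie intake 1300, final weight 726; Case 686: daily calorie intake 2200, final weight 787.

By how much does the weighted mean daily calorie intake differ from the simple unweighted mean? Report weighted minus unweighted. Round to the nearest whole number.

258

Unweighted sum = 2300 + 3100 + 2950 + 2400 + 1750 + 3750 + 1550 + 1700 + 2050 + 1250 + 1300 + 2200 = 26300
Unweighted mean = 26300 / 12 = 2191.6667
Weighted sum = 2300×1080 + 3100×1454 + 2950×1686 + 2400×1180 + 1750×1014 + 3750×1199 + 1550×207 + 1700×744 + 2050×996 + 1250×207 + 1300×726 + 2200×787
  = 27629250
Sum of weights = 1080 + 1454 + 1686 + 1180 + 1014 + 1199 + 207 + 744 + 996 + 207 + 726 + 787 = 11280
Weighted mean = 27629250 / 11280 = 2449.4016
Difference (weighted minus unweighted) = 257.73493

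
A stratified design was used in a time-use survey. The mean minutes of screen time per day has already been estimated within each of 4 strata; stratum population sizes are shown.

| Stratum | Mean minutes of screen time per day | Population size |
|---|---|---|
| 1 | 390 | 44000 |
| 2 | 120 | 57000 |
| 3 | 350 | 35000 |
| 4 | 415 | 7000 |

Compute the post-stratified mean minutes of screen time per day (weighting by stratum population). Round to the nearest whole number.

274

Σ Nₕ·x̄ₕ = 390×44000 + 120×57000 + 350×35000 + 415×7000
  = 39155000
Σ Nₕ = 44000 + 57000 + 35000 + 7000 = 143000
Overall mean = 39155000 / 143000 = 273.81119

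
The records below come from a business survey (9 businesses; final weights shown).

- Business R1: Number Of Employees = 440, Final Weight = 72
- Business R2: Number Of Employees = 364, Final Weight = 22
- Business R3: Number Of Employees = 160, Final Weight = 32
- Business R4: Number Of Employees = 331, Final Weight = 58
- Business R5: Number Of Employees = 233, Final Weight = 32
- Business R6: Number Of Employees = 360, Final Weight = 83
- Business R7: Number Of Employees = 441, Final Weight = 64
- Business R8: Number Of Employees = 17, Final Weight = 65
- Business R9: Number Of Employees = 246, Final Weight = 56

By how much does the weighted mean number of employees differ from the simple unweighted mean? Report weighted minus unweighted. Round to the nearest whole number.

10

Unweighted sum = 440 + 364 + 160 + 331 + 233 + 360 + 441 + 17 + 246 = 2592
Unweighted mean = 2592 / 9 = 288
Weighted sum = 440×72 + 364×22 + 160×32 + 331×58 + 233×32 + 360×83 + 441×64 + 17×65 + 246×56
  = 144447
Sum of weights = 484
Weighted mean = 144447 / 484 = 298.44421
Difference (weighted minus unweighted) = 10.444215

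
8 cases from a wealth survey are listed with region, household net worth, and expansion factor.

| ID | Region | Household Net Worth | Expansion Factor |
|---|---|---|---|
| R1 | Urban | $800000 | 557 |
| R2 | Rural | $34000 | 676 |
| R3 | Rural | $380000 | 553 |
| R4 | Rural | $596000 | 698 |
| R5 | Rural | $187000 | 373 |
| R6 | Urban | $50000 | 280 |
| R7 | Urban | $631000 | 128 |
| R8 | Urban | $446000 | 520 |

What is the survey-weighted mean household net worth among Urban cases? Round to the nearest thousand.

Urban rows: R1, R6, R7, R8
Weighted sum = 800000×557 + 50000×280 + 631000×128 + 446000×520
  = 445600000 + 14000000 + 80768000 + 231920000 = 772288000
Sum of weights = 557 + 280 + 128 + 520 = 1485
Weighted mean = 772288000 / 1485 = 520059.26

520000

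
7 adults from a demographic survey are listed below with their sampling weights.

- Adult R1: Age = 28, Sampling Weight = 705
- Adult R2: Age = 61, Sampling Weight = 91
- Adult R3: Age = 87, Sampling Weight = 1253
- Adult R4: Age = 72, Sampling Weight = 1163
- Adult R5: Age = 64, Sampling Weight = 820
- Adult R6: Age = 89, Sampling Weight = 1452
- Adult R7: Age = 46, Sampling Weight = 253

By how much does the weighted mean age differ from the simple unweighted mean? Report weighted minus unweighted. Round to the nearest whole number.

Unweighted sum = 28 + 61 + 87 + 72 + 64 + 89 + 46 = 447
Unweighted mean = 447 / 7 = 63.857143
Weighted sum = 28×705 + 61×91 + 87×1253 + 72×1163 + 64×820 + 89×1452 + 46×253
  = 19740 + 5551 + 109011 + 83736 + 52480 + 129228 + 11638 = 411384
Sum of weights = 705 + 91 + 1253 + 1163 + 820 + 1452 + 253 = 5737
Weighted mean = 411384 / 5737 = 71.707164
Difference (weighted minus unweighted) = 7.8500212

8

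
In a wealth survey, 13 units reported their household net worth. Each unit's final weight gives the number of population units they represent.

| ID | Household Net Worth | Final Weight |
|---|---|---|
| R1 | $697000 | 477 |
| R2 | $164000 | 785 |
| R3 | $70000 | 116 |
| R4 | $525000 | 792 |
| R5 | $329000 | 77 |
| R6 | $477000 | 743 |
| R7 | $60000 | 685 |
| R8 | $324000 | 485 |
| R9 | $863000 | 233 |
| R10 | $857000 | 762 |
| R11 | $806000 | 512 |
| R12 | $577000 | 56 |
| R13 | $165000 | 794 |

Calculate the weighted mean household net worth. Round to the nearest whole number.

443950

Weighted sum = 2893220000
Sum of weights = 6517
Weighted mean = 2893220000 / 6517 = 443949.67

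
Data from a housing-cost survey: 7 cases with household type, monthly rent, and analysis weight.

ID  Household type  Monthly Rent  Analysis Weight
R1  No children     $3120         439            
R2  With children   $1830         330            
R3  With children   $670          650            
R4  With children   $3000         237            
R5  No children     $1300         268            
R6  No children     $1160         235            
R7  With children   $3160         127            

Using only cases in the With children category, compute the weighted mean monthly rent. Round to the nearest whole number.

With children rows: R2, R3, R4, R7
Weighted sum = 2151720
Sum of weights = 330 + 650 + 237 + 127 = 1344
Weighted mean = 2151720 / 1344 = 1600.9821

1601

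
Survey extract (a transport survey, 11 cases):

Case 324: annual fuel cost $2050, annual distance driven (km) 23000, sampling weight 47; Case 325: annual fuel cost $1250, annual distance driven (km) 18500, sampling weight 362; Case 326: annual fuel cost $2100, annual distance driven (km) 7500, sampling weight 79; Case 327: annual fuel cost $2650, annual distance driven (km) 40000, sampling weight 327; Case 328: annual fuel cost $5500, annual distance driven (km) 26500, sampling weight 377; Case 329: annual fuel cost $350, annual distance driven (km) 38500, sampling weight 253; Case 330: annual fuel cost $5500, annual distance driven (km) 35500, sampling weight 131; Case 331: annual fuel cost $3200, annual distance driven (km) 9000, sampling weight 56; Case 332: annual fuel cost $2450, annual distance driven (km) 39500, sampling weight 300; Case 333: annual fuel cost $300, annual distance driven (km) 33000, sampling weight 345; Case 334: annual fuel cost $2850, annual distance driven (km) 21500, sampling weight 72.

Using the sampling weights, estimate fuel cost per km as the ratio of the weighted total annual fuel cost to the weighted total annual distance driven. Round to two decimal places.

0.08

Σ wᵢ·y = 2050×47 + 1250×362 + 2100×79 + 2650×327 + 5500×377 + 350×253 + 5500×131 + 3200×56 + 2450×300 + 300×345 + 2850×72
  = 5686750
Σ wᵢ·x = 23000×47 + 18500×362 + 7500×79 + 40000×327 + 26500×377 + 38500×253 + 35500×131 + 9000×56 + 39500×300 + 33000×345 + 21500×72
  = 1081000 + 6697000 + 592500 + 13080000 + 9990500 + 9740500 + 4650500 + 504000 + 11850000 + 11385000 + 1548000 = 71119000
Ratio = 5686750 / 71119000 = 0.079961051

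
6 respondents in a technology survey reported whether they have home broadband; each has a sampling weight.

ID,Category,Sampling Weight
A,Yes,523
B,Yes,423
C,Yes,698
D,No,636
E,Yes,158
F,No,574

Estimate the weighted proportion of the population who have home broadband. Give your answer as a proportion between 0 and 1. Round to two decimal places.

Sum of weights for 'Yes' = 523 + 423 + 698 + 158 = 1802
Total weight = 523 + 423 + 698 + 636 + 158 + 574 = 3012
Weighted proportion = 1802 / 3012 = 0.59827357

0.60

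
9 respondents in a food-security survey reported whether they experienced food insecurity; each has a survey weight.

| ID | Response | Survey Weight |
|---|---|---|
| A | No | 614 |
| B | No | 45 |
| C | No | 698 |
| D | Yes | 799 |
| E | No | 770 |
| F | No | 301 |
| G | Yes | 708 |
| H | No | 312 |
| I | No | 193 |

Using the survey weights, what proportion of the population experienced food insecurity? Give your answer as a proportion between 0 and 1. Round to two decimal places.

Sum of weights for 'Yes' = 799 + 708 = 1507
Total weight = 614 + 45 + 698 + 799 + 770 + 301 + 708 + 312 + 193 = 4440
Weighted proportion = 1507 / 4440 = 0.33941441

0.34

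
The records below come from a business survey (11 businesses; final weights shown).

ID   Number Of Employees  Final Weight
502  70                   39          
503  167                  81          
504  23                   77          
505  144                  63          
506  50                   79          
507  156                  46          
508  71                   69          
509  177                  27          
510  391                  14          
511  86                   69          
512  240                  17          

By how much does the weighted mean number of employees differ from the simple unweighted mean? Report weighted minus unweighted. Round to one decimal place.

Unweighted sum = 70 + 167 + 23 + 144 + 50 + 156 + 71 + 177 + 391 + 86 + 240 = 1575
Unweighted mean = 1575 / 11 = 143.18182
Weighted sum = 70×39 + 167×81 + 23×77 + 144×63 + 50×79 + 156×46 + 71×69 + 177×27 + 391×14 + 86×69 + 240×17
  = 2730 + 13527 + 1771 + 9072 + 3950 + 7176 + 4899 + 4779 + 5474 + 5934 + 4080 = 63392
Sum of weights = 581
Weighted mean = 63392 / 581 = 109.10843
Difference (weighted minus unweighted) = -34.073384

-34.1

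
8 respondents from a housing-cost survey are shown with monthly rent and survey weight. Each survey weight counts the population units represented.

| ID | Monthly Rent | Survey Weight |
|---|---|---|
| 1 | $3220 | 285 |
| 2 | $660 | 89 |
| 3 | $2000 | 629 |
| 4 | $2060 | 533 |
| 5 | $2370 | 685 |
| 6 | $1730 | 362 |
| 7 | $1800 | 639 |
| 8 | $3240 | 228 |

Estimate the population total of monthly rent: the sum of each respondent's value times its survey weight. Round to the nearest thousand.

Weighted total = 3220×285 + 660×89 + 2000×629 + 2060×533 + 2370×685 + 1730×362 + 1800×639 + 3240×228
  = 7471050

7471000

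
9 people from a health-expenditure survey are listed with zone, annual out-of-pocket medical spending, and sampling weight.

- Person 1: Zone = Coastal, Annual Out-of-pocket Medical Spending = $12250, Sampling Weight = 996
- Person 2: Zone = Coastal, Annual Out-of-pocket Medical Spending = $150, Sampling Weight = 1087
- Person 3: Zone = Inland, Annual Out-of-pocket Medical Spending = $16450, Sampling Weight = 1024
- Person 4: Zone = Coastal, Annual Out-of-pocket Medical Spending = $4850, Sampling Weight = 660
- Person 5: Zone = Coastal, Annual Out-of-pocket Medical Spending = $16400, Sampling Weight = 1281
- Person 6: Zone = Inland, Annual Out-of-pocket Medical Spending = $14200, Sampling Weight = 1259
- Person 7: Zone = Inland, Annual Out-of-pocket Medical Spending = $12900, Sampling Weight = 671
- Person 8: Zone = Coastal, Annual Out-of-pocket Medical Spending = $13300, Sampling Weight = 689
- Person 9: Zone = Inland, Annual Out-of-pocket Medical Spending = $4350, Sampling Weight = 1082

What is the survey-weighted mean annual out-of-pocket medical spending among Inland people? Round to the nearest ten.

Inland rows: 3, 6, 7, 9
Weighted sum = 16450×1024 + 14200×1259 + 12900×671 + 4350×1082
  = 16844800 + 17877800 + 8655900 + 4706700 = 48085200
Sum of weights = 1024 + 1259 + 671 + 1082 = 4036
Weighted mean = 48085200 / 4036 = 11914.073

11910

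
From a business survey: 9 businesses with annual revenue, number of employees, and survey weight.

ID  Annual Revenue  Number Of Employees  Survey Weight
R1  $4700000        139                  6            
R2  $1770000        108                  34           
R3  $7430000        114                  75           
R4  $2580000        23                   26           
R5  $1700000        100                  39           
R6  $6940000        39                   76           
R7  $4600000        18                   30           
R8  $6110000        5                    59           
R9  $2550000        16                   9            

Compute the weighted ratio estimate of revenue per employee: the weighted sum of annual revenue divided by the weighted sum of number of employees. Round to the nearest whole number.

Σ wᵢ·y = 4700000×6 + 1770000×34 + 7430000×75 + 2580000×26 + 1700000×39 + 6940000×76 + 4600000×30 + 6110000×59 + 2550000×9
  = 28200000 + 60180000 + 557250000 + 67080000 + 66300000 + 527440000 + 138000000 + 360490000 + 22950000 = 1827890000
Σ wᵢ·x = 139×6 + 108×34 + 114×75 + 23×26 + 100×39 + 39×76 + 18×30 + 5×59 + 16×9
  = 834 + 3672 + 8550 + 598 + 3900 + 2964 + 540 + 295 + 144 = 21497
Ratio = 1827890000 / 21497 = 85030.004

85030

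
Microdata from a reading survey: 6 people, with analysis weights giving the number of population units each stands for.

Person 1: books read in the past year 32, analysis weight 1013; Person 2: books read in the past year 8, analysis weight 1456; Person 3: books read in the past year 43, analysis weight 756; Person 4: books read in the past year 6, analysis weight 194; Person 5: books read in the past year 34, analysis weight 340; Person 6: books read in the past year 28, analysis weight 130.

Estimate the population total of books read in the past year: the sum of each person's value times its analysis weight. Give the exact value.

Weighted total = 32×1013 + 8×1456 + 43×756 + 6×194 + 34×340 + 28×130
  = 32416 + 11648 + 32508 + 1164 + 11560 + 3640 = 92936

92936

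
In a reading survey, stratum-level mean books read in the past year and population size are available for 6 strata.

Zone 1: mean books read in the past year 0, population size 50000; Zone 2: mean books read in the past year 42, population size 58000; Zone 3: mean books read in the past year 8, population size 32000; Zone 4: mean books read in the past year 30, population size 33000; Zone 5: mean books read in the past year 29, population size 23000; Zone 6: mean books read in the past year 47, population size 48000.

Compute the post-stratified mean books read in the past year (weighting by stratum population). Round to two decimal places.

Σ Nₕ·x̄ₕ = 0×50000 + 42×58000 + 8×32000 + 30×33000 + 29×23000 + 47×48000
  = 0 + 2436000 + 256000 + 990000 + 667000 + 2256000 = 6605000
Σ Nₕ = 244000
Overall mean = 6605000 / 244000 = 27.069672

27.07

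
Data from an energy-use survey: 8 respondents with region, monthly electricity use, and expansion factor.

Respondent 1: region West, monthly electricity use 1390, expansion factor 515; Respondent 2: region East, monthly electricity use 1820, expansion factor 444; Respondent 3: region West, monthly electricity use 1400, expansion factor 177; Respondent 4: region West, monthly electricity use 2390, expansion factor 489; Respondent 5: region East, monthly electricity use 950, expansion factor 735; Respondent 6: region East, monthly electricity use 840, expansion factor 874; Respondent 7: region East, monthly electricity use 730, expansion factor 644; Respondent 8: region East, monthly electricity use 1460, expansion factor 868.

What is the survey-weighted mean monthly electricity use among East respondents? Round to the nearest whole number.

East rows: 2, 5, 6, 7, 8
Weighted sum = 1820×444 + 950×735 + 840×874 + 730×644 + 1460×868
  = 808080 + 698250 + 734160 + 470120 + 1267280 = 3977890
Sum of weights = 444 + 735 + 874 + 644 + 868 = 3565
Weighted mean = 3977890 / 3565 = 1115.8177

1116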